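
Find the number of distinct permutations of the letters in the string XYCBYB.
6! / (2! × 1! × 1! × 2!) = 180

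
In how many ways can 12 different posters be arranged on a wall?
12! = 479001600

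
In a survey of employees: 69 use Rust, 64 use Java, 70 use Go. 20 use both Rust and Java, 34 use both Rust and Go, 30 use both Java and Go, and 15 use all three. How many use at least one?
|A∪B∪C| = 69+64+70-20-34-30+15 = 134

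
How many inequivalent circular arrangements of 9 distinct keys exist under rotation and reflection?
(9-1)!/2 = 40320/2 = 20160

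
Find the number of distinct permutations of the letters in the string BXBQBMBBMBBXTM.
14! / (7! × 3! × 1! × 1! × 2!) = 1441440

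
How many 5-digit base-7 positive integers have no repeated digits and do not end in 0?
Last digit: 6 nonzero choices. First digit: 5 (nonzero, ≠last). Middle 3: P(5,3) = 60. Total = 1800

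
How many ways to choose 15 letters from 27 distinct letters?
C(27,15) = 27!/(15!×12!) = 17383860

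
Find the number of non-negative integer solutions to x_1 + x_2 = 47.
C(47+2-1, 2-1) = C(48, 1) = 48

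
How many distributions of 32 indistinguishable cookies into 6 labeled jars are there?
C(32+6-1, 6-1) = C(37, 5) = 435897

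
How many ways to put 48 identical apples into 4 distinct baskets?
C(48+4-1, 4-1) = C(51, 3) = 20825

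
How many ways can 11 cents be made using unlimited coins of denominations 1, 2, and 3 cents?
Coefficient of x^11 in 1/(1-x^1) · 1/(1-x^2) · 1/(1-x^3). Case on j = number of 3-cent coins (j = 0..3); remainder r = 11 - 3j is made from {1,2} in ⌊r/2⌋+1 ways. r = 11, 8, 5, 2 → 6 + 5 + 3 + 2 = 16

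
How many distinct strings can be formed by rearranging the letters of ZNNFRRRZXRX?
11! / (1! × 2! × 2! × 2! × 4!) = 207900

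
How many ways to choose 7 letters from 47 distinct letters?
C(47,7) = 47!/(7!×40!) = 62891499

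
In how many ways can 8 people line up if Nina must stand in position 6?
Fix one position: (8-1)! = 5040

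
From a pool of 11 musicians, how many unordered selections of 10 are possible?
C(11,10) = 11!/(10!×1!) = 11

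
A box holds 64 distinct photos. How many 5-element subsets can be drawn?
C(64,5) = 64!/(5!×59!) = 7624512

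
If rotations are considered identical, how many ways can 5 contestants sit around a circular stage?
Circular: fix one position, arrange the rest. (5-1)! = 24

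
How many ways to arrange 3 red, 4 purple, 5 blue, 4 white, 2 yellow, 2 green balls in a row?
20! / (3! × 4! × 5! × 4! × 2! × 2!) = 1466593128000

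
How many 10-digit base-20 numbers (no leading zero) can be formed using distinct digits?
First digit: 19 choices (nonzero). Then descending: 19 × 19 × 18 × 17 × 16 × 15 × 14 × 13 × 12 × 11 = 636920444160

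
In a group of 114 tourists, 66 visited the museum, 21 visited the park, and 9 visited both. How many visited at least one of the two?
|A∪B| = |A| + |B| - |A∩B| = 66 + 21 - 9 = 78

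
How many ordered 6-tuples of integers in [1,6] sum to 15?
Coefficient of x^15 in (x + x² + ... + x^6)^6. By inclusion-exclusion on dice exceeding 6: Σ_j (-1)^j C(6,j)·C(15-1-6j, 5) = C(6,0)·C(14,5) - C(6,1)·C(8,5) = 1·2002 - 6·56 = 1666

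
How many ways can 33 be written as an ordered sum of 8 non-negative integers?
C(33+8-1, 8-1) = C(40, 7) = 18643560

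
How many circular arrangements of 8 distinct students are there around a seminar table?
Circular: fix one position, arrange the rest. (8-1)! = 5040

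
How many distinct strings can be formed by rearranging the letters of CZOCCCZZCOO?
11! / (3! × 3! × 5!) = 9240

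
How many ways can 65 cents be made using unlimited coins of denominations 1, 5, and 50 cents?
Coefficient of x^65 in 1/(1-x^1) · 1/(1-x^5) · 1/(1-x^50). Case on j = number of 50-cent coins (j = 0..1); remainder r = 65 - 50j is made from {1,5} in ⌊r/5⌋+1 ways. r = 65, 15 → 14 + 4 = 18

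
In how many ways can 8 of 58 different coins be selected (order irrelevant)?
C(58,8) = 58!/(8!×50!) = 1916797311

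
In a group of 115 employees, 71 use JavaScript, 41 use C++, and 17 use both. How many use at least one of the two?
|A∪B| = |A| + |B| - |A∩B| = 71 + 41 - 17 = 95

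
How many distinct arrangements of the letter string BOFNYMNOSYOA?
12! / (1! × 1! × 2! × 3! × 1! × 1! × 1! × 2!) = 19958400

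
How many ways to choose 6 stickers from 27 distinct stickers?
C(27,6) = 27!/(6!×21!) = 296010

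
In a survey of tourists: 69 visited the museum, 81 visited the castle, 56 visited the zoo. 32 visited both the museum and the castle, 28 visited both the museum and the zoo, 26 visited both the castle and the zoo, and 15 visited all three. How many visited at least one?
|A∪B∪C| = 69+81+56-32-28-26+15 = 135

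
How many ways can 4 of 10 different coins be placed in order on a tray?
P(10,4) = 10!/(10-4)! = 5040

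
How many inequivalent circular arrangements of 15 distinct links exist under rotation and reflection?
(15-1)!/2 = 87178291200/2 = 43589145600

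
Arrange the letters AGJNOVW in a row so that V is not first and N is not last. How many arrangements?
By inclusion-exclusion: 7! - 2×(7-1)! + (7-2)! = 5040 - 1440 + 120 = 3720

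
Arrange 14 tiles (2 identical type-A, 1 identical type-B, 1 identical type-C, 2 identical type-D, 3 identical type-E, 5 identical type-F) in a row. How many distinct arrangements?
14! / (2! × 1! × 1! × 2! × 3! × 5!) = 30270240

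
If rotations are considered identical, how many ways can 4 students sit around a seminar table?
Circular: fix one position, arrange the rest. (4-1)! = 6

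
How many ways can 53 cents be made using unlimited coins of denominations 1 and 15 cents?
Coefficient of x^53 in 1/(1-x^1) · 1/(1-x^15). Use j coins of 15 for j = 0..⌊53/15⌋ = 3, the rest in 1s: 3 + 1 = 4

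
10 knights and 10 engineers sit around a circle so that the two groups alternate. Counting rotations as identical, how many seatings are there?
Fix one of the knights: (10-1)! ways for the remaining knights, × 10! ways for the engineers = 362880 × 3628800 = 1316818944000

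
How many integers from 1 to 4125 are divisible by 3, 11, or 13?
⌊4125/3⌋+⌊4125/11⌋+⌊4125/13⌋ - ⌊4125/33⌋-⌊4125/39⌋-⌊4125/143⌋ + ⌊4125/429⌋ = 1375+375+317 - 125-105-28 + 9 = 1818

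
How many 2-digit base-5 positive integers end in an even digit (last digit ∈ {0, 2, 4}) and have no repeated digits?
Last∈{0,2,4}. Last=0: 4. Last nonzero: 2×3×P(3,0) = 6. Total = 10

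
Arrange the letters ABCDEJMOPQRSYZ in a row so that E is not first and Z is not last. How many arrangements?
By inclusion-exclusion: 14! - 2×(14-1)! + (14-2)! = 87178291200 - 12454041600 + 479001600 = 75203251200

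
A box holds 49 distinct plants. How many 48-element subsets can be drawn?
C(49,48) = 49!/(48!×1!) = 49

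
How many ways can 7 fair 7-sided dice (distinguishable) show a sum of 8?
Coefficient of x^8 in (x + x² + ... + x^7)^7. By inclusion-exclusion on dice exceeding 7: Σ_j (-1)^j C(7,j)·C(8-1-7j, 6) = C(7,0)·C(7,6) = 1·7 = 7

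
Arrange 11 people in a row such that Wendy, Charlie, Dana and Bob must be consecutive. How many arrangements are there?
Treat the 4 as one block: (11-4+1)! × 4! = 40320 × 24 = 967680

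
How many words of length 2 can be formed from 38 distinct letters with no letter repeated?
P(38,2) = 38!/(38-2)! = 1406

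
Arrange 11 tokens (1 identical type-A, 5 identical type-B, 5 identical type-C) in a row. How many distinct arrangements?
11! / (1! × 5! × 5!) = 2772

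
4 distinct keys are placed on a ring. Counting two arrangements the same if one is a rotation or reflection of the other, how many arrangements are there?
(4-1)!/2 = 6/2 = 3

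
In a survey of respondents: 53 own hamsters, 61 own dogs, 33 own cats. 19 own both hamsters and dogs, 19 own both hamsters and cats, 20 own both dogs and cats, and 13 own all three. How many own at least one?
|A∪B∪C| = 53+61+33-19-19-20+13 = 102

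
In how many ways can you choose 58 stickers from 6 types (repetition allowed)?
C(58+6-1, 6-1) = C(63, 5) = 7028847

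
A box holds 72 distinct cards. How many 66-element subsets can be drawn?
C(72,66) = 72!/(66!×6!) = 156238908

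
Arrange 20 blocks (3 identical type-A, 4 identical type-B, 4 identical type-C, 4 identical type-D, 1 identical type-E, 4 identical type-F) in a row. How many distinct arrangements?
20! / (3! × 4! × 4! × 4! × 1! × 4!) = 1222160940000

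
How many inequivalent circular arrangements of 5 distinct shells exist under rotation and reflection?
(5-1)!/2 = 24/2 = 12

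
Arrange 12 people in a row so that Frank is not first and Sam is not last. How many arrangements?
By inclusion-exclusion: 12! - 2×(12-1)! + (12-2)! = 479001600 - 79833600 + 3628800 = 402796800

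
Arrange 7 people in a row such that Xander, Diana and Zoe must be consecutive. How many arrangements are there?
Treat the 3 as one block: (7-3+1)! × 3! = 120 × 6 = 720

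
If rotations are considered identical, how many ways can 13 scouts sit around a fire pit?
Circular: fix one position, arrange the rest. (13-1)! = 479001600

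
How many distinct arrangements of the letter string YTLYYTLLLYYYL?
13! / (5! × 2! × 6!) = 36036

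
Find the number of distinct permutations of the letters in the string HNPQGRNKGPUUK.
13! / (2! × 2! × 2! × 1! × 1! × 2! × 1! × 2!) = 194594400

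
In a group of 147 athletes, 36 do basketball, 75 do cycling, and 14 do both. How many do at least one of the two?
|A∪B| = |A| + |B| - |A∩B| = 36 + 75 - 14 = 97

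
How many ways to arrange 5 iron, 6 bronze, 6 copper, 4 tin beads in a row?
21! / (5! × 6! × 6! × 4!) = 34220506320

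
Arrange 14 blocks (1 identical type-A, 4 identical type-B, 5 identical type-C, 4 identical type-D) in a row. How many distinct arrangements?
14! / (1! × 4! × 5! × 4!) = 1261260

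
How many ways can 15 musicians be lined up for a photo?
15! = 1307674368000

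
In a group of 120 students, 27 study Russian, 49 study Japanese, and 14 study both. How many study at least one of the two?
|A∪B| = |A| + |B| - |A∩B| = 27 + 49 - 14 = 62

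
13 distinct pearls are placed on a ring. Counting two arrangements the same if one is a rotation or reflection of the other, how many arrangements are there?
(13-1)!/2 = 479001600/2 = 239500800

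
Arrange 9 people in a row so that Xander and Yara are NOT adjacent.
Total - adjacent = 9! - (9-1)!×2 = 362880 - 80640 = 282240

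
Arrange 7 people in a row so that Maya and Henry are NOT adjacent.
Total - adjacent = 7! - (7-1)!×2 = 5040 - 1440 = 3600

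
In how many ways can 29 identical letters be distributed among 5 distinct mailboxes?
C(29+5-1, 5-1) = C(33, 4) = 40920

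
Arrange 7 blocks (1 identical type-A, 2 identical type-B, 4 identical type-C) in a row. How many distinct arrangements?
7! / (1! × 2! × 4!) = 105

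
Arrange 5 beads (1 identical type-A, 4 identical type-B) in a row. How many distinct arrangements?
5! / (1! × 4!) = 5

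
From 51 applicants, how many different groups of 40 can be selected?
C(51,40) = 51!/(40!×11!) = 47626016970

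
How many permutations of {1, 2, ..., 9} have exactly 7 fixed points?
Choose the 7 fixed points C(9,7) = 36, derange the rest: !2 = Σ_{j=0}^{2} (-1)^j·2!/j! = 2 - 2 + 1 = 1. Product = 36 × 1 = 36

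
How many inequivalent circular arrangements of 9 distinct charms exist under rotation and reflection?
(9-1)!/2 = 40320/2 = 20160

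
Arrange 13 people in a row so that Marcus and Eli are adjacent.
Treat as block: (13-1)! × 2! = 479001600 × 2 = 958003200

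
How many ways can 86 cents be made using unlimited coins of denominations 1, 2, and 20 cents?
Coefficient of x^86 in 1/(1-x^1) · 1/(1-x^2) · 1/(1-x^20). Case on j = number of 20-cent coins (j = 0..4); remainder r = 86 - 20j is made from {1,2} in ⌊r/2⌋+1 ways. r = 86, 66, 46, 26, 6 → 44 + 34 + 24 + 14 + 4 = 120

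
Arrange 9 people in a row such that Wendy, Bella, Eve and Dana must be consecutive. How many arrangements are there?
Treat the 4 as one block: (9-4+1)! × 4! = 720 × 24 = 17280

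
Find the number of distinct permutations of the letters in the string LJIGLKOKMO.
10! / (2! × 2! × 2! × 1! × 1! × 1! × 1!) = 453600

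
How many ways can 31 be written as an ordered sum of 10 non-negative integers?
C(31+10-1, 10-1) = C(40, 9) = 273438880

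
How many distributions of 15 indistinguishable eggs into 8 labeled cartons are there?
C(15+8-1, 8-1) = C(22, 7) = 170544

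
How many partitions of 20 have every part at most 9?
Let r_j(i) = number of partitions of i into parts ≤ j, for i = 0..20. r_1(i) = 1 for all i; r_j(i) = r_{j-1}(i) + r_j(i-j). Rows j = 2..9: ≤2: 1 1 2 2 3 3 4 4 5 5 6 6 7 7 8 8 9 9 10 10 11; ≤3: 1 1 2 3 4 5 7 8 10 12 14 16 19 21 24 27 30 33 37 40 44; ≤4: 1 1 2 3 5 6 9 11 15 18 23 27 34 39 47 54 64 72 84 94 108; ≤5: 1 1 2 3 5 7 10 13 18 23 30 37 47 57 70 84 101 119 141 164 192; ≤6: 1 1 2 3 5 7 11 14 20 26 35 44 58 71 90 110 136 163 199 235 282; ≤7: 1 1 2 3 5 7 11 15 21 28 38 49 65 82 105 131 164 201 248 300 364; ≤8: 1 1 2 3 5 7 11 15 22 29 40 52 70 89 116 146 186 230 288 352 434; ≤9: 1 1 2 3 5 7 11 15 22 30 41 54 73 94 123 157 201 252 318 393 488. r_9(20) = 488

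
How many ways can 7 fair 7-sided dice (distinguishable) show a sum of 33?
Coefficient of x^33 in (x + x² + ... + x^7)^7. By inclusion-exclusion on dice exceeding 7: Σ_j (-1)^j C(7,j)·C(33-1-7j, 6) = C(7,0)·C(32,6) - C(7,1)·C(25,6) + C(7,2)·C(18,6) - C(7,3)·C(11,6) = 1·906192 - 7·177100 + 21·18564 - 35·462 = 40166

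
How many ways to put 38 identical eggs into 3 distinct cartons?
C(38+3-1, 3-1) = C(40, 2) = 780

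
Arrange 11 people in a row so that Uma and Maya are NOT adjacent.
Total - adjacent = 11! - (11-1)!×2 = 39916800 - 7257600 = 32659200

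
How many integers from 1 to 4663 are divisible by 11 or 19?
⌊4663/11⌋ + ⌊4663/19⌋ - ⌊4663/209⌋ = 423 + 245 - 22 = 646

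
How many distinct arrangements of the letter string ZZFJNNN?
7! / (3! × 2! × 1! × 1!) = 420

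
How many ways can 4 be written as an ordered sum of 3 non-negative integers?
C(4+3-1, 3-1) = C(6, 2) = 15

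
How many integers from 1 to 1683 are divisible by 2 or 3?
⌊1683/2⌋ + ⌊1683/3⌋ - ⌊1683/6⌋ = 841 + 561 - 280 = 1122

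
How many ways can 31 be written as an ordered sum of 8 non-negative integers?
C(31+8-1, 8-1) = C(38, 7) = 12620256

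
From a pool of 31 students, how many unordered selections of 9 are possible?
C(31,9) = 31!/(9!×22!) = 20160075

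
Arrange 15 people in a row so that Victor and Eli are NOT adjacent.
Total - adjacent = 15! - (15-1)!×2 = 1307674368000 - 174356582400 = 1133317785600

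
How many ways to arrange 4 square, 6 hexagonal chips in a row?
10! / (4! × 6!) = 210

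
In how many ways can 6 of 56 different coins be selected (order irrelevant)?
C(56,6) = 56!/(6!×50!) = 32468436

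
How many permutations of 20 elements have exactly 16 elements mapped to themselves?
Choose the 16 fixed points C(20,16) = 4845, derange the rest: !4 = Σ_{j=0}^{4} (-1)^j·4!/j! = 24 - 24 + 12 - 4 + 1 = 9. Product = 4845 × 9 = 43605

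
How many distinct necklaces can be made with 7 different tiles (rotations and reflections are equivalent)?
(7-1)!/2 = 720/2 = 360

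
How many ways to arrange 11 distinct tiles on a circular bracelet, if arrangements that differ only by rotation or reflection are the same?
(11-1)!/2 = 3628800/2 = 1814400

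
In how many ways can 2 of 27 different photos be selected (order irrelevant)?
C(27,2) = 27!/(2!×25!) = 351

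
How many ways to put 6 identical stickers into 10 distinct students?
C(6+10-1, 10-1) = C(15, 9) = 5005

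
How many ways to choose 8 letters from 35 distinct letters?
C(35,8) = 35!/(8!×27!) = 23535820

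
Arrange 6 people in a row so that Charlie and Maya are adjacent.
Treat as block: (6-1)! × 2! = 120 × 2 = 240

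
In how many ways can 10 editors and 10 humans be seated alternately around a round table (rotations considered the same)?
Fix one of the editors: (10-1)! ways for the remaining editors, × 10! ways for the humans = 362880 × 3628800 = 1316818944000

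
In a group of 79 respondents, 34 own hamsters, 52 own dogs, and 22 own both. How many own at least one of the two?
|A∪B| = |A| + |B| - |A∩B| = 34 + 52 - 22 = 64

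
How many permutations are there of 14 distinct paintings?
14! = 87178291200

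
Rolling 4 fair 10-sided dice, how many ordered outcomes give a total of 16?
Coefficient of x^16 in (x + x² + ... + x^10)^4. By inclusion-exclusion on dice exceeding 10: Σ_j (-1)^j C(4,j)·C(16-1-10j, 3) = C(4,0)·C(15,3) - C(4,1)·C(5,3) = 1·455 - 4·10 = 415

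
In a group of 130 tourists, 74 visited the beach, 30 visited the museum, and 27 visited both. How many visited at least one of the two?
|A∪B| = |A| + |B| - |A∩B| = 74 + 30 - 27 = 77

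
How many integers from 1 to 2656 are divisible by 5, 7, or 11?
⌊2656/5⌋+⌊2656/7⌋+⌊2656/11⌋ - ⌊2656/35⌋-⌊2656/55⌋-⌊2656/77⌋ + ⌊2656/385⌋ = 531+379+241 - 75-48-34 + 6 = 1000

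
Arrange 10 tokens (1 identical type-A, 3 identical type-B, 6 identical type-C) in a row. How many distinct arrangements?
10! / (1! × 3! × 6!) = 840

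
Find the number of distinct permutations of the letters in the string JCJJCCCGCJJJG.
13! / (5! × 2! × 6!) = 36036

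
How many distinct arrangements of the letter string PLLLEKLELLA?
11! / (1! × 1! × 2! × 6! × 1!) = 27720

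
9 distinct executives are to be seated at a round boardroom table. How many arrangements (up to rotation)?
Circular: fix one position, arrange the rest. (9-1)! = 40320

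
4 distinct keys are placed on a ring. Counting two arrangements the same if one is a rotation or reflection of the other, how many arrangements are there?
(4-1)!/2 = 6/2 = 3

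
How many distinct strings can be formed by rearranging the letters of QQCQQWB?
7! / (4! × 1! × 1! × 1!) = 210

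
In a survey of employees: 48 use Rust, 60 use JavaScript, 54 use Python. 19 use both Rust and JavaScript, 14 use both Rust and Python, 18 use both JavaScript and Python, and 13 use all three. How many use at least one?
|A∪B∪C| = 48+60+54-19-14-18+13 = 124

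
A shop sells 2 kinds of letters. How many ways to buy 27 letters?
C(27+2-1, 2-1) = C(28, 1) = 28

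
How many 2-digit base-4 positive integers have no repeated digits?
First digit: 3 choices (nonzero). Then descending: 3 × 3 = 9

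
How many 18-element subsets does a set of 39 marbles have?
C(39,18) = 39!/(18!×21!) = 62359143990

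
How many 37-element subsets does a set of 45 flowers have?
C(45,37) = 45!/(37!×8!) = 215553195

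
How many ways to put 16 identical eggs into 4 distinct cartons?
C(16+4-1, 4-1) = C(19, 3) = 969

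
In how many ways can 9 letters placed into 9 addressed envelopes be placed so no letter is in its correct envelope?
!9 = Σ_{j=0}^{9} (-1)^j·9!/j! = 362880 - 362880 + 181440 - 60480 + 15120 - 3024 + 504 - 72 + 9 - 1 = 133496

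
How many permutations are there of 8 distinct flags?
8! = 40320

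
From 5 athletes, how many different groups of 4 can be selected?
C(5,4) = 5!/(4!×1!) = 5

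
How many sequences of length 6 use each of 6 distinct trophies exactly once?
6! = 720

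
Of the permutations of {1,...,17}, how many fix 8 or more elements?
Exactly j fixed points: C(17,j)·!(17-j); sum over j ≥ 8 (derangement numbers via !m = (m-1)·(!(m-1) + !(m-2)): !0..!9 = 1, 0, 1, 2, 9, 44, 265, 1854, 14833, 133496). Σ_{j=8}^{17} C(17,j)·!(17-j) = C(17,8)·!9 + C(17,9)·!8 + C(17,10)·!7 + C(17,11)·!6 + C(17,12)·!5 + C(17,13)·!4 + C(17,14)·!3 + C(17,15)·!2 + C(17,16)·!1 + C(17,17)·!0 = 24310·133496 + 24310·14833 + 19448·1854 + 12376·265 + 6188·44 + 2380·9 + 680·2 + 136·1 + 17·0 + 1·1 = 3645509411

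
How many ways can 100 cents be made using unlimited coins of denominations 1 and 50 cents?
Coefficient of x^100 in 1/(1-x^1) · 1/(1-x^50). Use j coins of 50 for j = 0..⌊100/50⌋ = 2, the rest in 1s: 2 + 1 = 3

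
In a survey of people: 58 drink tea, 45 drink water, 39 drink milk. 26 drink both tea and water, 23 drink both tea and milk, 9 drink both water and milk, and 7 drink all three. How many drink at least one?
|A∪B∪C| = 58+45+39-26-23-9+7 = 91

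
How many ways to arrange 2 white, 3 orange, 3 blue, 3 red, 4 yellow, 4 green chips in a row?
19! / (2! × 3! × 3! × 3! × 4! × 4!) = 488864376000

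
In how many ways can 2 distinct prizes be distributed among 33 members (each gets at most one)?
P(33,2) = 33!/(33-2)! = 1056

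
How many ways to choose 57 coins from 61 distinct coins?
C(61,57) = 61!/(57!×4!) = 521855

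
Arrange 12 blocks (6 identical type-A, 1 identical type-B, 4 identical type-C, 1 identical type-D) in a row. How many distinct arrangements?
12! / (6! × 1! × 4! × 1!) = 27720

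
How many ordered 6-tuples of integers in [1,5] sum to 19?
Coefficient of x^19 in (x + x² + ... + x^5)^6. By inclusion-exclusion on dice exceeding 5: Σ_j (-1)^j C(6,j)·C(19-1-5j, 5) = C(6,0)·C(18,5) - C(6,1)·C(13,5) + C(6,2)·C(8,5) = 1·8568 - 6·1287 + 15·56 = 1686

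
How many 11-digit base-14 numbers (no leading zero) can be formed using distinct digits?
First digit: 13 choices (nonzero). Then descending: 13 × 13 × 12 × 11 × 10 × 9 × 8 × 7 × 6 × 5 × 4 = 13491878400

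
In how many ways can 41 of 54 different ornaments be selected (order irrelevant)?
C(54,41) = 54!/(41!×13!) = 1108176102180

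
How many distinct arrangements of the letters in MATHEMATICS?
11! / (2! × 2! × 2! × 1! × 1! × 1! × 1! × 1!) = 4989600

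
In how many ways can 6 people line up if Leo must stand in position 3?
Fix one position: (6-1)! = 120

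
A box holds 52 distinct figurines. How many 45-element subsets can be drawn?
C(52,45) = 52!/(45!×7!) = 133784560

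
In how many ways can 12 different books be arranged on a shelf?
12! = 479001600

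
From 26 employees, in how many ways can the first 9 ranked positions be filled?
P(26,9) = 26!/(26-9)! = 1133836704000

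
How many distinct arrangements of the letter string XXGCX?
5! / (1! × 1! × 3!) = 20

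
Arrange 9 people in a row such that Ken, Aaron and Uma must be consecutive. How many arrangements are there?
Treat the 3 as one block: (9-3+1)! × 3! = 5040 × 6 = 30240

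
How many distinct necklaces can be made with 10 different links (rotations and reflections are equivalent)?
(10-1)!/2 = 362880/2 = 181440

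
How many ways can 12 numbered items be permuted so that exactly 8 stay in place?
Choose the 8 fixed points C(12,8) = 495, derange the rest: !4 = Σ_{j=0}^{4} (-1)^j·4!/j! = 24 - 24 + 12 - 4 + 1 = 9. Product = 495 × 9 = 4455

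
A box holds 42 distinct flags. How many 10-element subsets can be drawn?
C(42,10) = 42!/(10!×32!) = 1471442973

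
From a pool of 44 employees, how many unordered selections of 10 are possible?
C(44,10) = 44!/(10!×34!) = 2481256778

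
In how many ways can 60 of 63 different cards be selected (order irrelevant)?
C(63,60) = 63!/(60!×3!) = 39711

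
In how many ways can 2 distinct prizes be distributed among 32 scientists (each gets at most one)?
P(32,2) = 32!/(32-2)! = 992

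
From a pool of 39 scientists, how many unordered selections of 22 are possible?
C(39,22) = 39!/(22!×17!) = 51021117810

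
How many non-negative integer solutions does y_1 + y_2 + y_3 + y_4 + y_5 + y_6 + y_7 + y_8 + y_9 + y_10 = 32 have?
C(32+10-1, 10-1) = C(41, 9) = 350343565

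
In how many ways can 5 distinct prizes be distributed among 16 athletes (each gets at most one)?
P(16,5) = 16!/(16-5)! = 524160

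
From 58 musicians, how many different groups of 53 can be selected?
C(58,53) = 58!/(53!×5!) = 4582116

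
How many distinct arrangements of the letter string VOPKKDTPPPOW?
12! / (2! × 2! × 1! × 1! × 1! × 1! × 4!) = 4989600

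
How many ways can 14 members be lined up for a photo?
14! = 87178291200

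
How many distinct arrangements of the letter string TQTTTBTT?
8! / (6! × 1! × 1!) = 56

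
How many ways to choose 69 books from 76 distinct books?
C(76,69) = 76!/(69!×7!) = 2186189400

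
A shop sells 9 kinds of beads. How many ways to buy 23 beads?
C(23+9-1, 9-1) = C(31, 8) = 7888725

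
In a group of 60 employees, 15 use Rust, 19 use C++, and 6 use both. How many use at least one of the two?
|A∪B| = |A| + |B| - |A∩B| = 15 + 19 - 6 = 28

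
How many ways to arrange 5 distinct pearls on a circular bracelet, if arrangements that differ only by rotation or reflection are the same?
(5-1)!/2 = 24/2 = 12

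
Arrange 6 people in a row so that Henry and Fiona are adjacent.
Treat as block: (6-1)! × 2! = 120 × 2 = 240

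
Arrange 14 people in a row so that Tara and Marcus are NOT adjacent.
Total - adjacent = 14! - (14-1)!×2 = 87178291200 - 12454041600 = 74724249600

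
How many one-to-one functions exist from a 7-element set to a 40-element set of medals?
P(40,7) = 40!/(40-7)! = 93963542400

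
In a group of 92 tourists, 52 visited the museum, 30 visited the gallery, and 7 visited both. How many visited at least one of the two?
|A∪B| = |A| + |B| - |A∩B| = 52 + 30 - 7 = 75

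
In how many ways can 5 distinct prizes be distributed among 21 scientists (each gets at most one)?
P(21,5) = 21!/(21-5)! = 2441880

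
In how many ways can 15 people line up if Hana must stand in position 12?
Fix one position: (15-1)! = 87178291200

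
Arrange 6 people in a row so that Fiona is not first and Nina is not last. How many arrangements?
By inclusion-exclusion: 6! - 2×(6-1)! + (6-2)! = 720 - 240 + 24 = 504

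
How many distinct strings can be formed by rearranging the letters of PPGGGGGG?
8! / (6! × 2!) = 28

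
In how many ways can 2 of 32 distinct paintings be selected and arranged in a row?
P(32,2) = 32!/(32-2)! = 992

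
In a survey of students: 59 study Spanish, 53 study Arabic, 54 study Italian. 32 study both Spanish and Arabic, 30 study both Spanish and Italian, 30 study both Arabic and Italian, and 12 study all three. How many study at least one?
|A∪B∪C| = 59+53+54-32-30-30+12 = 86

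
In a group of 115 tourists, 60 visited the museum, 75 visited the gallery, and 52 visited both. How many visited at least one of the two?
|A∪B| = |A| + |B| - |A∩B| = 60 + 75 - 52 = 83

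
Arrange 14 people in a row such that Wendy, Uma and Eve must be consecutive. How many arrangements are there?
Treat the 3 as one block: (14-3+1)! × 3! = 479001600 × 6 = 2874009600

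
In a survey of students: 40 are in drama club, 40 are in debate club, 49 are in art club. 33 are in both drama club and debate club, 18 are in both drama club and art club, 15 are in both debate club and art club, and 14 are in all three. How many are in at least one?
|A∪B∪C| = 40+40+49-33-18-15+14 = 77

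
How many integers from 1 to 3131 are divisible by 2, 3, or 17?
⌊3131/2⌋+⌊3131/3⌋+⌊3131/17⌋ - ⌊3131/6⌋-⌊3131/34⌋-⌊3131/51⌋ + ⌊3131/102⌋ = 1565+1043+184 - 521-92-61 + 30 = 2148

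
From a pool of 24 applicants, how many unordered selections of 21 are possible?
C(24,21) = 24!/(21!×3!) = 2024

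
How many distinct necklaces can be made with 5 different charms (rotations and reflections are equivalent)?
(5-1)!/2 = 24/2 = 12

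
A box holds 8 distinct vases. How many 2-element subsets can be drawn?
C(8,2) = 8!/(2!×6!) = 28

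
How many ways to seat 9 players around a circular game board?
Circular: fix one position, arrange the rest. (9-1)! = 40320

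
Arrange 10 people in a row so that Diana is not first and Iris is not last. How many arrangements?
By inclusion-exclusion: 10! - 2×(10-1)! + (10-2)! = 3628800 - 725760 + 40320 = 2943360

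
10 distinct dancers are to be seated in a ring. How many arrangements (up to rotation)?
Circular: fix one position, arrange the rest. (10-1)! = 362880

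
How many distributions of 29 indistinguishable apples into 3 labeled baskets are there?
C(29+3-1, 3-1) = C(31, 2) = 465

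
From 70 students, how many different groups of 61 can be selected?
C(70,61) = 70!/(61!×9!) = 65033528560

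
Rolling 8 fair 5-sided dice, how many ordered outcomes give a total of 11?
Coefficient of x^11 in (x + x² + ... + x^5)^8. By inclusion-exclusion on dice exceeding 5: Σ_j (-1)^j C(8,j)·C(11-1-5j, 7) = C(8,0)·C(10,7) = 1·120 = 120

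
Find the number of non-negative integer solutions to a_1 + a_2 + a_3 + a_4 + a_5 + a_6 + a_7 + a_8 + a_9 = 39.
C(39+9-1, 9-1) = C(47, 8) = 314457495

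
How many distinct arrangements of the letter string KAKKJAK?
7! / (2! × 1! × 4!) = 105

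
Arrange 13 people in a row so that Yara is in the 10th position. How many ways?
Fix one position: (13-1)! = 479001600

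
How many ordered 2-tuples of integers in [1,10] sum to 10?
Coefficient of x^10 in (x + x² + ... + x^10)^2. By inclusion-exclusion on dice exceeding 10: Σ_j (-1)^j C(2,j)·C(10-1-10j, 1) = C(2,0)·C(9,1) = 1·9 = 9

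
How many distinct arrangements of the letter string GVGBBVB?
7! / (2! × 3! × 2!) = 210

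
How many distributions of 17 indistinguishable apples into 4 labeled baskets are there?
C(17+4-1, 4-1) = C(20, 3) = 1140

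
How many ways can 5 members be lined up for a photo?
5! = 120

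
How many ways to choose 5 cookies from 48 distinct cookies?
C(48,5) = 48!/(5!×43!) = 1712304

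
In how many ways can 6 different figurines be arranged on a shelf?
6! = 720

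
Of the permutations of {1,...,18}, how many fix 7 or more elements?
Exactly j fixed points: C(18,j)·!(18-j); sum over j ≥ 7 (derangement numbers via !m = (m-1)·(!(m-1) + !(m-2)): !0..!11 = 1, 0, 1, 2, 9, 44, 265, 1854, 14833, 133496, 1334961, 14684570). Σ_{j=7}^{18} C(18,j)·!(18-j) = C(18,7)·!11 + C(18,8)·!10 + C(18,9)·!9 + C(18,10)·!8 + C(18,11)·!7 + C(18,12)·!6 + C(18,13)·!5 + C(18,14)·!4 + C(18,15)·!3 + C(18,16)·!2 + C(18,17)·!1 + C(18,18)·!0 = 31824·14684570 + 43758·1334961 + 48620·133496 + 43758·14833 + 31824·1854 + 18564·265 + 8568·44 + 3060·9 + 816·2 + 153·1 + 18·0 + 1·1 = 532940944526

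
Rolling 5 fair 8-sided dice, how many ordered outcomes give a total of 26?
Coefficient of x^26 in (x + x² + ... + x^8)^5. By inclusion-exclusion on dice exceeding 8: Σ_j (-1)^j C(5,j)·C(26-1-8j, 4) = C(5,0)·C(25,4) - C(5,1)·C(17,4) + C(5,2)·C(9,4) = 1·12650 - 5·2380 + 10·126 = 2010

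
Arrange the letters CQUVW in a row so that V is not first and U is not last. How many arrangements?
By inclusion-exclusion: 5! - 2×(5-1)! + (5-2)! = 120 - 48 + 6 = 78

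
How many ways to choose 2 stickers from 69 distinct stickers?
C(69,2) = 69!/(2!×67!) = 2346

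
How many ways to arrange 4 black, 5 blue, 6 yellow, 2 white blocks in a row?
17! / (4! × 5! × 6! × 2!) = 85765680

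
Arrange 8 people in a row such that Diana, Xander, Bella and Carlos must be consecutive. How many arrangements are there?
Treat the 4 as one block: (8-4+1)! × 4! = 120 × 24 = 2880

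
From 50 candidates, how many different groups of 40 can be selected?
C(50,40) = 50!/(40!×10!) = 10272278170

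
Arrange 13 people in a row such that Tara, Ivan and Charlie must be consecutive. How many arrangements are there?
Treat the 3 as one block: (13-3+1)! × 3! = 39916800 × 6 = 239500800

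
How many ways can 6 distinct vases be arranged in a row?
6! = 720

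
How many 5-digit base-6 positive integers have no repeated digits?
First digit: 5 choices (nonzero). Then descending: 5 × 5 × 4 × 3 × 2 = 600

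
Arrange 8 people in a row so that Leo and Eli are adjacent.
Treat as block: (8-1)! × 2! = 5040 × 2 = 10080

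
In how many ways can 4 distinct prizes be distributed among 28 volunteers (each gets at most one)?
P(28,4) = 28!/(28-4)! = 491400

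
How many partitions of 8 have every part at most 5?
Let r_j(i) = number of partitions of i into parts ≤ j, for i = 0..8. r_1(i) = 1 for all i; r_j(i) = r_{j-1}(i) + r_j(i-j). Rows j = 2..5: ≤2: 1 1 2 2 3 3 4 4 5; ≤3: 1 1 2 3 4 5 7 8 10; ≤4: 1 1 2 3 5 6 9 11 15; ≤5: 1 1 2 3 5 7 10 13 18. r_5(8) = 18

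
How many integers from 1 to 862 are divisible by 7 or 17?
⌊862/7⌋ + ⌊862/17⌋ - ⌊862/119⌋ = 123 + 50 - 7 = 166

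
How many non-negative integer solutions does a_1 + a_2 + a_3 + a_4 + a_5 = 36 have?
C(36+5-1, 5-1) = C(40, 4) = 91390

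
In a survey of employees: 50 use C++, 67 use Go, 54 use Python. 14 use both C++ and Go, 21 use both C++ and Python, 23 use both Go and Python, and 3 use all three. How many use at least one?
|A∪B∪C| = 50+67+54-14-21-23+3 = 116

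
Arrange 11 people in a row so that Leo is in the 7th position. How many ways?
Fix one position: (11-1)! = 3628800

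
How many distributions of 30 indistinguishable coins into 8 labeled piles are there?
C(30+8-1, 8-1) = C(37, 7) = 10295472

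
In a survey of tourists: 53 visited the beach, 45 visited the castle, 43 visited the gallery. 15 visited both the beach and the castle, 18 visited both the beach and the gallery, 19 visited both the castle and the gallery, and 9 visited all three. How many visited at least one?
|A∪B∪C| = 53+45+43-15-18-19+9 = 98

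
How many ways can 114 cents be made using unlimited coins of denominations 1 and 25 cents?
Coefficient of x^114 in 1/(1-x^1) · 1/(1-x^25). Use j coins of 25 for j = 0..⌊114/25⌋ = 4, the rest in 1s: 4 + 1 = 5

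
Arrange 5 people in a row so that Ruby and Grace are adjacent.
Treat as block: (5-1)! × 2! = 24 × 2 = 48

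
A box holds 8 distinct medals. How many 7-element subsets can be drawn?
C(8,7) = 8!/(7!×1!) = 8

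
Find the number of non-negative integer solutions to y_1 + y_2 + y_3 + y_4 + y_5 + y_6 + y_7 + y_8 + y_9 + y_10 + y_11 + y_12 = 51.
C(51+12-1, 12-1) = C(62, 11) = 508271323092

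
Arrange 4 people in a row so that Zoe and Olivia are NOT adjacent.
Total - adjacent = 4! - (4-1)!×2 = 24 - 12 = 12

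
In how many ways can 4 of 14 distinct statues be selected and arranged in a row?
P(14,4) = 14!/(14-4)! = 24024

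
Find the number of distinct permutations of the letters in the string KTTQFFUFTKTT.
12! / (5! × 3! × 1! × 1! × 2!) = 332640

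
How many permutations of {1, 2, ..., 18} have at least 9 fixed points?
Exactly j fixed points: C(18,j)·!(18-j); sum over j ≥ 9 (derangement numbers via !m = (m-1)·(!(m-1) + !(m-2)): !0..!9 = 1, 0, 1, 2, 9, 44, 265, 1854, 14833, 133496). Σ_{j=9}^{18} C(18,j)·!(18-j) = C(18,9)·!9 + C(18,10)·!8 + C(18,11)·!7 + C(18,12)·!6 + C(18,13)·!5 + C(18,14)·!4 + C(18,15)·!3 + C(18,16)·!2 + C(18,17)·!1 + C(18,18)·!0 = 48620·133496 + 43758·14833 + 31824·1854 + 18564·265 + 8568·44 + 3060·9 + 816·2 + 153·1 + 18·0 + 1·1 = 7203965408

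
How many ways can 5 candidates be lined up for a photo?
5! = 120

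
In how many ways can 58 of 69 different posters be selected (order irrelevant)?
C(69,58) = 69!/(58!×11!) = 1823810410032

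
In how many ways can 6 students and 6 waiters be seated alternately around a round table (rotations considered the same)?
Fix one of the students: (6-1)! ways for the remaining students, × 6! ways for the waiters = 120 × 720 = 86400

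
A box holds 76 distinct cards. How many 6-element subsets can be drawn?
C(76,6) = 76!/(6!×70!) = 218618940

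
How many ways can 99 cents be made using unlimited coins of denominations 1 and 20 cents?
Coefficient of x^99 in 1/(1-x^1) · 1/(1-x^20). Use j coins of 20 for j = 0..⌊99/20⌋ = 4, the rest in 1s: 4 + 1 = 5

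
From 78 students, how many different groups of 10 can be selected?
C(78,10) = 78!/(10!×68!) = 1258315963905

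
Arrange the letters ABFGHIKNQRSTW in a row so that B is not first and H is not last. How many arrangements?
By inclusion-exclusion: 13! - 2×(13-1)! + (13-2)! = 6227020800 - 958003200 + 39916800 = 5308934400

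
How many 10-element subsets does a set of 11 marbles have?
C(11,10) = 11!/(10!×1!) = 11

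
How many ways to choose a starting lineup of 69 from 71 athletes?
C(71,69) = 71!/(69!×2!) = 2485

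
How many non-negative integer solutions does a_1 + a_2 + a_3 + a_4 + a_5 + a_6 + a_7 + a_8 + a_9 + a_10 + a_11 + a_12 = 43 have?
C(43+12-1, 12-1) = C(54, 11) = 95722852680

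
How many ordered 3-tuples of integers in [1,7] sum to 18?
Coefficient of x^18 in (x + x² + ... + x^7)^3. By inclusion-exclusion on dice exceeding 7: Σ_j (-1)^j C(3,j)·C(18-1-7j, 2) = C(3,0)·C(17,2) - C(3,1)·C(10,2) + C(3,2)·C(3,2) = 1·136 - 3·45 + 3·3 = 10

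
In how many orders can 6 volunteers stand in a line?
6! = 720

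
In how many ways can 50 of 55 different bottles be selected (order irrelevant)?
C(55,50) = 55!/(50!×5!) = 3478761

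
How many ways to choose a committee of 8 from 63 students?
C(63,8) = 63!/(8!×55!) = 3872894697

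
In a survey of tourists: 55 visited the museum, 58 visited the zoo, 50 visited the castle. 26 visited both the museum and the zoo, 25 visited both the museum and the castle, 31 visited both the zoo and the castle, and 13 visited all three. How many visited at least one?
|A∪B∪C| = 55+58+50-26-25-31+13 = 94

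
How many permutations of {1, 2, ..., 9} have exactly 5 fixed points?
Choose the 5 fixed points C(9,5) = 126, derange the rest: !4 = Σ_{j=0}^{4} (-1)^j·4!/j! = 24 - 24 + 12 - 4 + 1 = 9. Product = 126 × 9 = 1134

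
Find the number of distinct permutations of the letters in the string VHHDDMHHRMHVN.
13! / (5! × 1! × 1! × 2! × 2! × 2!) = 6486480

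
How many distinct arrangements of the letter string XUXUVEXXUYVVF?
13! / (4! × 1! × 1! × 1! × 3! × 3!) = 7207200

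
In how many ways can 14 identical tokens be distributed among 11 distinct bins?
C(14+11-1, 11-1) = C(24, 10) = 1961256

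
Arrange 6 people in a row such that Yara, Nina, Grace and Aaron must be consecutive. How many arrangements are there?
Treat the 4 as one block: (6-4+1)! × 4! = 6 × 24 = 144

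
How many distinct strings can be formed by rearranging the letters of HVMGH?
5! / (1! × 1! × 1! × 2!) = 60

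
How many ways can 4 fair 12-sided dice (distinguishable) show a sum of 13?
Coefficient of x^13 in (x + x² + ... + x^12)^4. By inclusion-exclusion on dice exceeding 12: Σ_j (-1)^j C(4,j)·C(13-1-12j, 3) = C(4,0)·C(12,3) = 1·220 = 220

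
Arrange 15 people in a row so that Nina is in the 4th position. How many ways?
Fix one position: (15-1)! = 87178291200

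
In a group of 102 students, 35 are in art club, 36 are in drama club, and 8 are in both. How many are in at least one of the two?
|A∪B| = |A| + |B| - |A∩B| = 35 + 36 - 8 = 63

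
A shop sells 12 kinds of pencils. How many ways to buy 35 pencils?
C(35+12-1, 12-1) = C(46, 11) = 13340783196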